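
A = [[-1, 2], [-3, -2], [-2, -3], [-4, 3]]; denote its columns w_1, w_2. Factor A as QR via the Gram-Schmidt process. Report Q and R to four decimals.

Q = [[-0.1826, 0.3801], [-0.5477, -0.4326], [-0.3651, -0.6161], [-0.7303, 0.5374]], R = [[5.4772, -0.3651], [0.0000, 5.0859]]

w_1 = (-1, -3, -2, -4); ‖w_1‖ = 5.4772, so q_1 = (-0.1826, -0.5477, -0.3651, -0.7303).
q_1·w_2 = (-0.1826)·2 + (-0.5477)·(-2) + (-0.3651)·(-3) + (-0.7303)·3 = -0.3651.
u_2 = w_2 + 0.3651·q_1 = (1.9333, -2.2000, -3.1333, 2.7333).
‖u_2‖ = 5.0859, so q_2 = (0.3801, -0.4326, -0.6161, 0.5374).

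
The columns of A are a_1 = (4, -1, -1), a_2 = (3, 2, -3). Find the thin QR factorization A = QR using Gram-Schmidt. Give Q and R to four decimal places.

Q = [[0.9428, 0.0313], [-0.2357, 0.7666], [-0.2357, -0.6414]], R = [[4.2426, 3.0641], [0.0000, 3.5512]]

e_1 = a_1/‖a_1‖ = (4, -1, -1)/4.2426 = (0.9428, -0.2357, -0.2357).
r_{12} = e_1·a_2 = 3.0641.
u_2 = a_2 − 3.0641·e_1 = (0.1111, 2.7222, -2.2778).
‖u_2‖ = 3.5512, so e_2 = (0.0313, 0.7666, -0.6414).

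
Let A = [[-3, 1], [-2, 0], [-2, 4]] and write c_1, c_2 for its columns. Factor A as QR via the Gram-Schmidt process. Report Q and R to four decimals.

q_1 = c_1/‖c_1‖ = (-3, -2, -2)/4.1231 = (-0.7276, -0.4851, -0.4851).
r_{12} = q_1·c_2 = -2.6679.
u_2 = c_2 + 2.6679·q_1 = (-0.9412, -1.2941, 2.7059).
‖u_2‖ = 3.1436, so q_2 = (-0.2994, -0.4117, 0.8608).

Q = [[-0.7276, -0.2994], [-0.4851, -0.4117], [-0.4851, 0.8608]], R = [[4.1231, -2.6679], [0.0000, 3.1436]]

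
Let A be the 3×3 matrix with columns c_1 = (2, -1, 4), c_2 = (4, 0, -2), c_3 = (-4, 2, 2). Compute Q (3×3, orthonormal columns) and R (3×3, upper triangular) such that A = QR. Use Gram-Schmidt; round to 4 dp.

Q = [[0.4364, 0.8944, 0.0976], [-0.2182, 0.0000, 0.9759], [0.8729, -0.4472, 0.1952]], R = [[4.5826, 0.0000, -0.4364], [0.0000, 4.4721, -4.4721], [0.0000, 0.0000, 1.9518]]

c_1 = (2, -1, 4); ‖c_1‖ = 4.5826, so q_1 = (0.4364, -0.2182, 0.8729).
q_1·c_2 = 0.4364·4 + (-0.2182)·0 + 0.8729·(-2) = 0.0000.
u_2 = c_2 + 0.0000·q_1 = (4.0000, 0.0000, -2.0000).
‖u_2‖ = 4.4721, so q_2 = (0.8944, 0.0000, -0.4472).
q_1·c_3 = 0.4364·(-4) + (-0.2182)·2 + 0.8729·2 = -0.4364; q_2·c_3 = 0.8944·(-4) + 0.0000·2 + (-0.4472)·2 = -4.4721.
u_3 = c_3 + 0.4364·q_1 + 4.4721·q_2 = (0.1905, 1.9048, 0.3810).
‖u_3‖ = 1.9518, so q_3 = (0.0976, 0.9759, 0.1952).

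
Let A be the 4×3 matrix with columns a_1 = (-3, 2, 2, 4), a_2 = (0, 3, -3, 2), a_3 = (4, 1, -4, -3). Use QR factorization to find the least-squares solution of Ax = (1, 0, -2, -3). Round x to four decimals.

a_1 = (-3, 2, 2, 4); ‖a_1‖ = 5.7446, so e_1 = (-0.5222, 0.3482, 0.3482, 0.6963).
e_1·a_2 = (-0.5222)·0 + 0.3482·3 + 0.3482·(-3) + 0.6963·2 = 1.3926.
u_2 = a_2 − 1.3926·e_1 = (0.7273, 2.5152, -3.4848, 1.0303).
‖u_2‖ = 4.4789, so e_2 = (0.1624, 0.5616, -0.7781, 0.2300).
e_1·a_3 = (-0.5222)·4 + 0.3482·1 + 0.3482·(-4) + 0.6963·(-3) = -5.2223; e_2·a_3 = 0.1624·4 + 0.5616·1 + (-0.7781)·(-4) + 0.2300·(-3) = 3.6332.
u_3 = a_3 + 5.2223·e_1 − 3.6332·e_2 = (0.6828, 0.7779, 0.6450, -0.1994).
‖u_3‖ = 1.2358, so e_3 = (0.5525, 0.6295, 0.5219, -0.1614).
Qᵀb = (-3.3075, 1.0284, -0.0073).
Back-substitute: x_3 = -0.0073/1.2358 = -0.0059.
x_2 = (1.0284 − 3.6332·(-0.0059))/4.4789 = 0.2344.
x_1 = (-3.3075 − 1.3926·0.2344 + 5.2223·(-0.0059))/5.7446 = -0.6380.

x = (-0.6380, 0.2344, -0.0059)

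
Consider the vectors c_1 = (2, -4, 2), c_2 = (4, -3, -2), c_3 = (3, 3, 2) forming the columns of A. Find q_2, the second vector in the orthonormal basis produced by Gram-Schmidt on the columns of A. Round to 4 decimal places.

q_1 = c_1/‖c_1‖ = (2, -4, 2)/4.8990 = (0.4082, -0.8165, 0.4082).
r_{12} = q_1·c_2 = 3.2660.
u_2 = c_2 − 3.2660·q_1 = (2.6667, -0.3333, -3.3333).
‖u_2‖ = 4.2817, so q_2 = (0.6228, -0.0778, -0.7785).

q_2 = (0.6228, -0.0778, -0.7785)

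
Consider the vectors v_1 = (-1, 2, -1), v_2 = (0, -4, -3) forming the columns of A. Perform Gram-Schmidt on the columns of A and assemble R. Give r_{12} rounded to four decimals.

v_1 = (-1, 2, -1); ‖v_1‖ = 2.4495, so e_1 = (-0.4082, 0.8165, -0.4082).
r_{12} = e_1·v_2 = -2.0412.

r_{12} = -2.0412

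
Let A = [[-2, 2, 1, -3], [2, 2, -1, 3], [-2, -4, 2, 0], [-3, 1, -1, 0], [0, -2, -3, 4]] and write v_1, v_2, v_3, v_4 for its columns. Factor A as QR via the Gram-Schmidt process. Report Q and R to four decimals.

v_1 = (-2, 2, -2, -3, 0); ‖v_1‖ = 4.5826, so q_1 = (-0.4364, 0.4364, -0.4364, -0.6547, 0.0000).
q_1·v_2 = (-0.4364)·2 + 0.4364·2 + (-0.4364)·(-4) + (-0.6547)·1 + 0.0000·(-2) = 1.0911.
u_2 = v_2 − 1.0911·q_1 = (2.4762, 1.5238, -3.5238, 1.7143, -2.0000).
‖u_2‖ = 5.2735, so q_2 = (0.4696, 0.2890, -0.6682, 0.3251, -0.3793).
q_1·v_3 = (-0.4364)·1 + 0.4364·(-1) + (-0.4364)·2 + (-0.6547)·(-1) + 0.0000·(-3) = -1.0911; q_2·v_3 = 0.4696·1 + 0.2890·(-1) + (-0.6682)·2 + 0.3251·(-1) + (-0.3793)·(-3) = -0.3431.
u_3 = v_3 + 1.0911·q_1 + 0.3431·q_2 = (0.6849, -0.4247, 1.2945, -1.6027, -3.1301).
‖u_3‖ = 3.8330, so q_3 = (0.1787, -0.1108, 0.3377, -0.4181, -0.8166).
q_1·v_4 = (-0.4364)·(-3) + 0.4364·3 + (-0.4364)·0 + (-0.6547)·0 + 0.0000·4 = 2.6186; q_2·v_4 = 0.4696·(-3) + 0.2890·3 + (-0.6682)·0 + 0.3251·0 + (-0.3793)·4 = -2.0588; q_3·v_4 = 0.1787·(-3) + (-0.1108)·3 + 0.3377·0 + (-0.4181)·0 + (-0.8166)·4 = -4.1350.
u_4 = v_4 − 2.6186·q_1 + 2.0588·q_2 + 4.1350·q_3 = (-0.1515, 1.9939, 1.1636, 0.6545, -0.1576).
‖u_4‖ = 2.4096, so q_4 = (-0.0629, 0.8275, 0.4829, 0.2716, -0.0654).

Q = [[-0.4364, 0.4696, 0.1787, -0.0629], [0.4364, 0.2890, -0.1108, 0.8275], [-0.4364, -0.6682, 0.3377, 0.4829], [-0.6547, 0.3251, -0.4181, 0.2716], [0.0000, -0.3793, -0.8166, -0.0654]], R = [[4.5826, 1.0911, -1.0911, 2.6186], [0.0000, 5.2735, -0.3431, -2.0588], [0.0000, 0.0000, 3.8330, -4.1350], [0.0000, 0.0000, 0.0000, 2.4096]]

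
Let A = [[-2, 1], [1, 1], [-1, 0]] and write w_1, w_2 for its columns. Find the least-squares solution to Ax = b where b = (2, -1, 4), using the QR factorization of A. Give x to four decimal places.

x = (-1.5455, -0.2727)

e_1 = w_1/‖w_1‖ = (-2, 1, -1)/2.4495 = (-0.8165, 0.4082, -0.4082).
r_{12} = e_1·w_2 = -0.4082.
u_2 = w_2 + 0.4082·e_1 = (0.6667, 1.1667, -0.1667).
‖u_2‖ = 1.3540, so e_2 = (0.4924, 0.8616, -0.1231).
Qᵀb = (-3.6742, -0.3693).
Back-substitute: x_2 = -0.3693/1.3540 = -0.2727.
x_1 = (-3.6742 + 0.4082·(-0.2727))/2.4495 = -1.5455.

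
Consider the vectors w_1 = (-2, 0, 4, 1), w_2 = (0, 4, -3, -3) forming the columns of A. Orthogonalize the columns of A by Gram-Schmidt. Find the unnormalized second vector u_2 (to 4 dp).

w_1 = (-2, 0, 4, 1); ‖w_1‖ = 4.5826, so q_1 = (-0.4364, 0.0000, 0.8729, 0.2182).
q_1·w_2 = (-0.4364)·0 + 0.0000·4 + 0.8729·(-3) + 0.2182·(-3) = -3.2733.
u_2 = w_2 + 3.2733·q_1 = (-1.4286, 4.0000, -0.1429, -2.2857).

u_2 = (-1.4286, 4.0000, -0.1429, -2.2857)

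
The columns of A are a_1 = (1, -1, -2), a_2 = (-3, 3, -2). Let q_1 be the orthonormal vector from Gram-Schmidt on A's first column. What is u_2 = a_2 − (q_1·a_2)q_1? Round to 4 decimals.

a_1 = (1, -1, -2); ‖a_1‖ = 2.4495, so q_1 = (0.4082, -0.4082, -0.8165).
q_1·a_2 = 0.4082·(-3) + (-0.4082)·3 + (-0.8165)·(-2) = -0.8165.
u_2 = a_2 + 0.8165·q_1 = (-2.6667, 2.6667, -2.6667).

u_2 = (-2.6667, 2.6667, -2.6667)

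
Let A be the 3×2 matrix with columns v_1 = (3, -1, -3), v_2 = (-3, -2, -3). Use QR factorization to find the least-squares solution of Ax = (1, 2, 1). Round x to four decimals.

v_1 = (3, -1, -3); ‖v_1‖ = 4.3589, so q_1 = (0.6882, -0.2294, -0.6882).
q_1·v_2 = 0.6882·(-3) + (-0.2294)·(-2) + (-0.6882)·(-3) = 0.4588.
u_2 = v_2 − 0.4588·q_1 = (-3.3158, -1.8947, -2.6842).
‖u_2‖ = 4.6679, so q_2 = (-0.7103, -0.4059, -0.5750).
Qᵀb = (-0.4588, -2.0972).
Back-substitute: x_2 = -2.0972/4.6679 = -0.4493.
x_1 = (-0.4588 − 0.4588·(-0.4493))/4.3589 = -0.0580.

x = (-0.0580, -0.4493)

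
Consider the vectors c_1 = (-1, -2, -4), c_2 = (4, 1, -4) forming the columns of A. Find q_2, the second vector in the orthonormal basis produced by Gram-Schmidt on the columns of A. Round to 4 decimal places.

q_1 = c_1/‖c_1‖ = (-1, -2, -4)/4.5826 = (-0.2182, -0.4364, -0.8729).
r_{12} = q_1·c_2 = 2.1822.
u_2 = c_2 − 2.1822·q_1 = (4.4762, 1.9524, -2.0952).
‖u_2‖ = 5.3140, so q_2 = (0.8423, 0.3674, -0.3943).

q_2 = (0.8423, 0.3674, -0.3943)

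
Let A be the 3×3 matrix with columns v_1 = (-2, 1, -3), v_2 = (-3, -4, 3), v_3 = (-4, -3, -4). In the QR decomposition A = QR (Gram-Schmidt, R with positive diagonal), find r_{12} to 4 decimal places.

r_{12} = -1.8708

v_1 = (-2, 1, -3); ‖v_1‖ = 3.7417, so e_1 = (-0.5345, 0.2673, -0.8018).
r_{12} = e_1·v_2 = -1.8708.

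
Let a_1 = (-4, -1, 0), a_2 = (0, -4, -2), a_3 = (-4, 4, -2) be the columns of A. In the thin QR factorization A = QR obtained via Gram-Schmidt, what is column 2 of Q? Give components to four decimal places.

q_1 = a_1/‖a_1‖ = (-4, -1, 0)/4.1231 = (-0.9701, -0.2425, 0.0000).
r_{12} = q_1·a_2 = 0.9701.
u_2 = a_2 − 0.9701·q_1 = (0.9412, -3.7647, -2.0000).
‖u_2‖ = 4.3656, so q_2 = (0.2156, -0.8623, -0.4581).

q_2 = (0.2156, -0.8623, -0.4581)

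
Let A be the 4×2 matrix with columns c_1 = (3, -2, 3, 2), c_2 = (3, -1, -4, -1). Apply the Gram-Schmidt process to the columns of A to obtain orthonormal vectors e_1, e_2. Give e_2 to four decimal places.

e_2 = (0.6481, -0.2384, -0.7077, -0.1490)

e_1 = c_1/‖c_1‖ = (3, -2, 3, 2)/5.0990 = (0.5883, -0.3922, 0.5883, 0.3922).
r_{12} = e_1·c_2 = -0.5883.
u_2 = c_2 + 0.5883·e_1 = (3.3462, -1.2308, -3.6538, -0.7692).
‖u_2‖ = 5.1627, so e_2 = (0.6481, -0.2384, -0.7077, -0.1490).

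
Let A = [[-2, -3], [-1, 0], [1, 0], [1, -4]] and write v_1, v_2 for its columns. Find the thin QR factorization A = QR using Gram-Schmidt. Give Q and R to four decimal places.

v_1 = (-2, -1, 1, 1); ‖v_1‖ = 2.6458, so e_1 = (-0.7559, -0.3780, 0.3780, 0.3780).
e_1·v_2 = (-0.7559)·(-3) + (-0.3780)·0 + 0.3780·0 + 0.3780·(-4) = 0.7559.
u_2 = v_2 − 0.7559·e_1 = (-2.4286, 0.2857, -0.2857, -4.2857).
‖u_2‖ = 4.9425, so e_2 = (-0.4914, 0.0578, -0.0578, -0.8671).

Q = [[-0.7559, -0.4914], [-0.3780, 0.0578], [0.3780, -0.0578], [0.3780, -0.8671]], R = [[2.6458, 0.7559], [0.0000, 4.9425]]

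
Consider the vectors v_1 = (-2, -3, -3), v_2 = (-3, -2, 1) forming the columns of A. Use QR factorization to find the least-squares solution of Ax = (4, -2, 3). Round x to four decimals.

x = (-0.4802, -0.0485)

v_1 = (-2, -3, -3); ‖v_1‖ = 4.6904, so e_1 = (-0.4264, -0.6396, -0.6396).
e_1·v_2 = (-0.4264)·(-3) + (-0.6396)·(-2) + (-0.6396)·1 = 1.9188.
u_2 = v_2 − 1.9188·e_1 = (-2.1818, -0.7727, 2.2273).
‖u_2‖ = 3.2122, so e_2 = (-0.6792, -0.2406, 0.6934).
Qᵀb = (-2.3452, -0.1557).
Back-substitute: x_2 = -0.1557/3.2122 = -0.0485.
x_1 = (-2.3452 − 1.9188·(-0.0485))/4.6904 = -0.4802.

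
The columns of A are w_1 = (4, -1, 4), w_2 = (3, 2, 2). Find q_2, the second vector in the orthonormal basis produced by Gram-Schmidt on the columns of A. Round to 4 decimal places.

w_1 = (4, -1, 4); ‖w_1‖ = 5.7446, so q_1 = (0.6963, -0.1741, 0.6963).
q_1·w_2 = 0.6963·3 + (-0.1741)·2 + 0.6963·2 = 3.1334.
u_2 = w_2 − 3.1334·q_1 = (0.8182, 2.5455, -0.1818).
‖u_2‖ = 2.6799, so q_2 = (0.3053, 0.9498, -0.0678).

q_2 = (0.3053, 0.9498, -0.0678)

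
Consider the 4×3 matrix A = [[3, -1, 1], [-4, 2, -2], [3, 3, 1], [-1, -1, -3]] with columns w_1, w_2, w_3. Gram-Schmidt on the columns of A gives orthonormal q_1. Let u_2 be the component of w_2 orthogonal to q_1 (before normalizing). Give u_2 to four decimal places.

u_2 = (-0.9143, 1.8857, 3.0857, -1.0286)

w_1 = (3, -4, 3, -1); ‖w_1‖ = 5.9161, so q_1 = (0.5071, -0.6761, 0.5071, -0.1690).
q_1·w_2 = 0.5071·(-1) + (-0.6761)·2 + 0.5071·3 + (-0.1690)·(-1) = -0.1690.
u_2 = w_2 + 0.1690·q_1 = (-0.9143, 1.8857, 3.0857, -1.0286).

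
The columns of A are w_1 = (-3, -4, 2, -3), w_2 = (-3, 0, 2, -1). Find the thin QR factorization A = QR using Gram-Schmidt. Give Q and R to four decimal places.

Q = [[-0.4867, -0.6445], [-0.6489, 0.6249], [0.3244, 0.4296], [-0.4867, 0.0976]], R = [[6.1644, 2.5955], [0.0000, 2.6950]]

e_1 = w_1/‖w_1‖ = (-3, -4, 2, -3)/6.1644 = (-0.4867, -0.6489, 0.3244, -0.4867).
r_{12} = e_1·w_2 = 2.5955.
u_2 = w_2 − 2.5955·e_1 = (-1.7368, 1.6842, 1.1579, 0.2632).
‖u_2‖ = 2.6950, so e_2 = (-0.6445, 0.6249, 0.4296, 0.0976).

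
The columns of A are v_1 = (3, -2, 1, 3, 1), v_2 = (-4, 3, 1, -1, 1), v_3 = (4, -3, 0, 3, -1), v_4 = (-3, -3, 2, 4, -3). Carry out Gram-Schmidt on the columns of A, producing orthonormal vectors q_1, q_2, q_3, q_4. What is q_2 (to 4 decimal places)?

q_2 = (-0.4514, 0.3935, 0.4977, 0.3820, 0.4977)

v_1 = (3, -2, 1, 3, 1); ‖v_1‖ = 4.8990, so q_1 = (0.6124, -0.4082, 0.2041, 0.6124, 0.2041).
q_1·v_2 = 0.6124·(-4) + (-0.4082)·3 + 0.2041·1 + 0.6124·(-1) + 0.2041·1 = -3.8784.
u_2 = v_2 + 3.8784·q_1 = (-1.6250, 1.4167, 1.7917, 1.3750, 1.7917).
‖u_2‖ = 3.5998, so q_2 = (-0.4514, 0.3935, 0.4977, 0.3820, 0.4977).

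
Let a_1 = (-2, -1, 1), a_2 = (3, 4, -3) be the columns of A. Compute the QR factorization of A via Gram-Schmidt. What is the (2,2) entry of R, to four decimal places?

r_{22} = 2.4152

a_1 = (-2, -1, 1); ‖a_1‖ = 2.4495, so q_1 = (-0.8165, -0.4082, 0.4082).
q_1·a_2 = (-0.8165)·3 + (-0.4082)·4 + 0.4082·(-3) = -5.3072.
u_2 = a_2 + 5.3072·q_1 = (-1.3333, 1.8333, -0.8333).
r_{22} = ‖u_2‖ = 2.4152.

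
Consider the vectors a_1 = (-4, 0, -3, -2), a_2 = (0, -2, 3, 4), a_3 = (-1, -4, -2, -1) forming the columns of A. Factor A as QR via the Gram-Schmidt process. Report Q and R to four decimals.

a_1 = (-4, 0, -3, -2); ‖a_1‖ = 5.3852, so q_1 = (-0.7428, 0.0000, -0.5571, -0.3714).
q_1·a_2 = (-0.7428)·0 + 0.0000·(-2) + (-0.5571)·3 + (-0.3714)·4 = -3.1568.
u_2 = a_2 + 3.1568·q_1 = (-2.3448, -2.0000, 1.2414, 2.8276).
‖u_2‖ = 4.3629, so q_2 = (-0.5375, -0.4584, 0.2845, 0.6481).
q_1·a_3 = (-0.7428)·(-1) + 0.0000·(-4) + (-0.5571)·(-2) + (-0.3714)·(-1) = 2.2283; q_2·a_3 = (-0.5375)·(-1) + (-0.4584)·(-4) + 0.2845·(-2) + 0.6481·(-1) = 1.1539.
u_3 = a_3 − 2.2283·q_1 − 1.1539·q_2 = (1.2754, -3.4710, -1.0870, -0.9203).
‖u_3‖ = 3.9627, so q_3 = (0.3218, -0.8759, -0.2743, -0.2322).

Q = [[-0.7428, -0.5375, 0.3218], [0.0000, -0.4584, -0.8759], [-0.5571, 0.2845, -0.2743], [-0.3714, 0.6481, -0.2322]], R = [[5.3852, -3.1568, 2.2283], [0.0000, 4.3629, 1.1539], [0.0000, 0.0000, 3.9627]]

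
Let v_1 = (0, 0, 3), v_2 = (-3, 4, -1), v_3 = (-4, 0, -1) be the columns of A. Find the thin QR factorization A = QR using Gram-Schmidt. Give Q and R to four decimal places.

v_1 = (0, 0, 3); ‖v_1‖ = 3.0000, so q_1 = (0.0000, 0.0000, 1.0000).
q_1·v_2 = 0.0000·(-3) + 0.0000·4 + 1.0000·(-1) = -1.0000.
u_2 = v_2 + 1.0000·q_1 = (-3.0000, 4.0000, 0.0000).
‖u_2‖ = 5.0000, so q_2 = (-0.6000, 0.8000, 0.0000).
q_1·v_3 = 0.0000·(-4) + 0.0000·0 + 1.0000·(-1) = -1.0000; q_2·v_3 = (-0.6000)·(-4) + 0.8000·0 + 0.0000·(-1) = 2.4000.
u_3 = v_3 + 1.0000·q_1 − 2.4000·q_2 = (-2.5600, -1.9200, 0.0000).
‖u_3‖ = 3.2000, so q_3 = (-0.8000, -0.6000, 0.0000).

Q = [[0.0000, -0.6000, -0.8000], [0.0000, 0.8000, -0.6000], [1.0000, 0.0000, 0.0000]], R = [[3.0000, -1.0000, -1.0000], [0.0000, 5.0000, 2.4000], [0.0000, 0.0000, 3.2000]]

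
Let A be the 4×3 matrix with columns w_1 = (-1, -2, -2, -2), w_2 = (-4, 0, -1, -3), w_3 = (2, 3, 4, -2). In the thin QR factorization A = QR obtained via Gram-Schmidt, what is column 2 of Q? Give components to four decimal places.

w_1 = (-1, -2, -2, -2); ‖w_1‖ = 3.6056, so e_1 = (-0.2774, -0.5547, -0.5547, -0.5547).
e_1·w_2 = (-0.2774)·(-4) + (-0.5547)·0 + (-0.5547)·(-1) + (-0.5547)·(-3) = 3.3282.
u_2 = w_2 − 3.3282·e_1 = (-3.0769, 1.8462, 0.8462, -1.1538).
‖u_2‖ = 3.8630, so e_2 = (-0.7965, 0.4779, 0.2190, -0.2987).

e_2 = (-0.7965, 0.4779, 0.2190, -0.2987)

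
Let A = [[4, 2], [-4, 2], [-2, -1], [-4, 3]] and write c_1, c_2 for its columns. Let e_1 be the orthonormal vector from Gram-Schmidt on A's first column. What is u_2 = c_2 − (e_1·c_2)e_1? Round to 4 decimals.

u_2 = (2.7692, 1.2308, -1.3846, 2.2308)

e_1 = c_1/‖c_1‖ = (4, -4, -2, -4)/7.2111 = (0.5547, -0.5547, -0.2774, -0.5547).
r_{12} = e_1·c_2 = -1.3868.
u_2 = c_2 + 1.3868·e_1 = (2.7692, 1.2308, -1.3846, 2.2308).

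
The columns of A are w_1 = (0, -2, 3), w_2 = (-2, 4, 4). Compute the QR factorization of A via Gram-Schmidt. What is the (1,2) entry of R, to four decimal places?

r_{12} = 1.1094

w_1 = (0, -2, 3); ‖w_1‖ = 3.6056, so q_1 = (0.0000, -0.5547, 0.8321).
r_{12} = q_1·w_2 = 1.1094.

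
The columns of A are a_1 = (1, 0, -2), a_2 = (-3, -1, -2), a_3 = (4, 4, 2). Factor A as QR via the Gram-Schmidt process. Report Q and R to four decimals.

q_1 = a_1/‖a_1‖ = (1, 0, -2)/2.2361 = (0.4472, 0.0000, -0.8944).
r_{12} = q_1·a_2 = 0.4472.
u_2 = a_2 − 0.4472·q_1 = (-3.2000, -1.0000, -1.6000).
‖u_2‖ = 3.7148, so q_2 = (-0.8614, -0.2692, -0.4307).
r_{13} = q_1·a_3 = 0.0000; r_{23} = q_2·a_3 = -5.3838.
u_3 = a_3 + 0.0000·q_1 + 5.3838·q_2 = (-0.6377, 2.5507, -0.3188).
‖u_3‖ = 2.6485, so q_3 = (-0.2408, 0.9631, -0.1204).

Q = [[0.4472, -0.8614, -0.2408], [0.0000, -0.2692, 0.9631], [-0.8944, -0.4307, -0.1204]], R = [[2.2361, 0.4472, 0.0000], [0.0000, 3.7148, -5.3838], [0.0000, 0.0000, 2.6485]]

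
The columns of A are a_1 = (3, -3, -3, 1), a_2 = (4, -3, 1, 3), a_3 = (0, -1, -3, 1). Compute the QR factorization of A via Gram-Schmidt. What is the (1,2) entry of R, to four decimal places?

q_1 = a_1/‖a_1‖ = (3, -3, -3, 1)/5.2915 = (0.5669, -0.5669, -0.5669, 0.1890).
r_{12} = q_1·a_2 = 3.9686.

r_{12} = 3.9686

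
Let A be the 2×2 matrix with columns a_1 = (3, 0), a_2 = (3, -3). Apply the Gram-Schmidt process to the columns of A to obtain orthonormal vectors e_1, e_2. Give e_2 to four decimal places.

e_1 = a_1/‖a_1‖ = (3, 0)/3.0000 = (1.0000, 0.0000).
r_{12} = e_1·a_2 = 3.0000.
u_2 = a_2 − 3.0000·e_1 = (0.0000, -3.0000).
‖u_2‖ = 3.0000, so e_2 = (0.0000, -1.0000).

e_2 = (0.0000, -1.0000)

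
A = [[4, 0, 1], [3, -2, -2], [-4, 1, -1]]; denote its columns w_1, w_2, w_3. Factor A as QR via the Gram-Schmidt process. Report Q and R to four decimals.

w_1 = (4, 3, -4); ‖w_1‖ = 6.4031, so e_1 = (0.6247, 0.4685, -0.6247).
e_1·w_2 = 0.6247·0 + 0.4685·(-2) + (-0.6247)·1 = -1.5617.
u_2 = w_2 + 1.5617·e_1 = (0.9756, -1.2683, 0.0244).
‖u_2‖ = 1.6003, so e_2 = (0.6096, -0.7925, 0.0152).
e_1·w_3 = 0.6247·1 + 0.4685·(-2) + (-0.6247)·(-1) = 0.3123; e_2·w_3 = 0.6096·1 + (-0.7925)·(-2) + 0.0152·(-1) = 2.1795.
u_3 = w_3 − 0.3123·e_1 − 2.1795·e_2 = (-0.5238, -0.4190, -0.8381).
‖u_3‖ = 1.0735, so e_3 = (-0.4880, -0.3904, -0.7807).

Q = [[0.6247, 0.6096, -0.4880], [0.4685, -0.7925, -0.3904], [-0.6247, 0.0152, -0.7807]], R = [[6.4031, -1.5617, 0.3123], [0.0000, 1.6003, 2.1795], [0.0000, 0.0000, 1.0735]]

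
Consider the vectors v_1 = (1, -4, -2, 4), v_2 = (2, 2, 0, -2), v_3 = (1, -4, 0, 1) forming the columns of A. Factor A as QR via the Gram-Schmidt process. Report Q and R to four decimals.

Q = [[0.1644, 0.9187, 0.1831], [-0.6576, 0.1879, -0.6999], [-0.3288, -0.2923, 0.4579], [0.6576, -0.1879, -0.5167]], R = [[6.0828, -2.3016, 3.4524], [0.0000, 2.5890, -0.0209], [0.0000, 0.0000, 2.4659]]

q_1 = v_1/‖v_1‖ = (1, -4, -2, 4)/6.0828 = (0.1644, -0.6576, -0.3288, 0.6576).
r_{12} = q_1·v_2 = -2.3016.
u_2 = v_2 + 2.3016·q_1 = (2.3784, 0.4865, -0.7568, -0.4865).
‖u_2‖ = 2.5890, so q_2 = (0.9187, 0.1879, -0.2923, -0.1879).
r_{13} = q_1·v_3 = 3.4524; r_{23} = q_2·v_3 = -0.0209.
u_3 = v_3 − 3.4524·q_1 + 0.0209·q_2 = (0.4516, -1.7258, 1.1290, -1.2742).
‖u_3‖ = 2.4659, so q_3 = (0.1831, -0.6999, 0.4579, -0.5167).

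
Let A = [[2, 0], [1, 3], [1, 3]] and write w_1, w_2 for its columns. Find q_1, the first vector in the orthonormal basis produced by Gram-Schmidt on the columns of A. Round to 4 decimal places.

q_1 = (0.8165, 0.4082, 0.4082)

w_1 = (2, 1, 1); ‖w_1‖ = 2.4495, so q_1 = (0.8165, 0.4082, 0.4082).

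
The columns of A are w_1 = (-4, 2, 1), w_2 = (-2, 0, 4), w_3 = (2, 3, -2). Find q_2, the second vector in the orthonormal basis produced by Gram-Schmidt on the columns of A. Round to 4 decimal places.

q_1 = w_1/‖w_1‖ = (-4, 2, 1)/4.5826 = (-0.8729, 0.4364, 0.2182).
r_{12} = q_1·w_2 = 2.6186.
u_2 = w_2 − 2.6186·q_1 = (0.2857, -1.1429, 3.4286).
‖u_2‖ = 3.6253, so q_2 = (0.0788, -0.3152, 0.9457).

q_2 = (0.0788, -0.3152, 0.9457)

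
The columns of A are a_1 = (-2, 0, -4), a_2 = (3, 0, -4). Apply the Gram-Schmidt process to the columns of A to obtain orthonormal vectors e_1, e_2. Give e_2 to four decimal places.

a_1 = (-2, 0, -4); ‖a_1‖ = 4.4721, so e_1 = (-0.4472, 0.0000, -0.8944).
e_1·a_2 = (-0.4472)·3 + 0.0000·0 + (-0.8944)·(-4) = 2.2361.
u_2 = a_2 − 2.2361·e_1 = (4.0000, 0.0000, -2.0000).
‖u_2‖ = 4.4721, so e_2 = (0.8944, 0.0000, -0.4472).

e_2 = (0.8944, 0.0000, -0.4472)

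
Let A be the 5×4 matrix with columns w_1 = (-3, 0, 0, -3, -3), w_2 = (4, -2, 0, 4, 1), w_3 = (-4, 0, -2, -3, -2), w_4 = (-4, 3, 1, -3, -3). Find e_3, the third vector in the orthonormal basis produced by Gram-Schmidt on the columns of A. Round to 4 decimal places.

e_1 = w_1/‖w_1‖ = (-3, 0, 0, -3, -3)/5.1962 = (-0.5774, 0.0000, 0.0000, -0.5774, -0.5774).
r_{12} = e_1·w_2 = -5.1962.
u_2 = w_2 + 5.1962·e_1 = (1.0000, -2.0000, 0.0000, 1.0000, -2.0000).
‖u_2‖ = 3.1623, so e_2 = (0.3162, -0.6325, 0.0000, 0.3162, -0.6325).
r_{13} = e_1·w_3 = 5.1962; r_{23} = e_2·w_3 = -0.9487.
u_3 = w_3 − 5.1962·e_1 + 0.9487·e_2 = (-0.7000, -0.6000, -2.0000, 0.3000, 0.4000).
‖u_3‖ = 2.2583, so e_3 = (-0.3100, -0.2657, -0.8856, 0.1328, 0.1771).

e_3 = (-0.3100, -0.2657, -0.8856, 0.1328, 0.1771)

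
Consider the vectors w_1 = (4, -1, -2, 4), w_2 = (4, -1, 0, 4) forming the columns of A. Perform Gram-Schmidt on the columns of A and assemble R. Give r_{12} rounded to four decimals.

q_1 = w_1/‖w_1‖ = (4, -1, -2, 4)/6.0828 = (0.6576, -0.1644, -0.3288, 0.6576).
r_{12} = q_1·w_2 = 5.4252.

r_{12} = 5.4252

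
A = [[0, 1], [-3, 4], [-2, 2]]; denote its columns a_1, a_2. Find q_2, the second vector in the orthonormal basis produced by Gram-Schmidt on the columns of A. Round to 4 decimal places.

q_2 = (0.8745, 0.2691, -0.4036)

a_1 = (0, -3, -2); ‖a_1‖ = 3.6056, so q_1 = (0.0000, -0.8321, -0.5547).
q_1·a_2 = 0.0000·1 + (-0.8321)·4 + (-0.5547)·2 = -4.4376.
u_2 = a_2 + 4.4376·q_1 = (1.0000, 0.3077, -0.4615).
‖u_2‖ = 1.1435, so q_2 = (0.8745, 0.2691, -0.4036).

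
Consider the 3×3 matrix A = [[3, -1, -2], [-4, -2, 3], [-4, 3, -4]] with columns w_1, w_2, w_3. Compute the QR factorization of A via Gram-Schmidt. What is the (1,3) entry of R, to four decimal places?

r_{13} = -0.3123

w_1 = (3, -4, -4); ‖w_1‖ = 6.4031, so q_1 = (0.4685, -0.6247, -0.6247).
r_{13} = q_1·w_3 = -0.3123.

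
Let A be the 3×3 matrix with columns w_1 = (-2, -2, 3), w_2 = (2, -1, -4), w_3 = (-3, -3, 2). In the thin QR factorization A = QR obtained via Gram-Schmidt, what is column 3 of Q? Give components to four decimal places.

e_3 = (-0.8669, 0.1576, -0.4729)

w_1 = (-2, -2, 3); ‖w_1‖ = 4.1231, so e_1 = (-0.4851, -0.4851, 0.7276).
e_1·w_2 = (-0.4851)·2 + (-0.4851)·(-1) + 0.7276·(-4) = -3.3955.
u_2 = w_2 + 3.3955·e_1 = (0.3529, -2.6471, -1.5294).
‖u_2‖ = 3.0774, so e_2 = (0.1147, -0.8602, -0.4970).
e_1·w_3 = (-0.4851)·(-3) + (-0.4851)·(-3) + 0.7276·2 = 4.3656; e_2·w_3 = 0.1147·(-3) + (-0.8602)·(-3) + (-0.4970)·2 = 1.2424.
u_3 = w_3 − 4.3656·e_1 − 1.2424·e_2 = (-1.0248, 0.1863, -0.5590).
‖u_3‖ = 1.1822, so e_3 = (-0.8669, 0.1576, -0.4729).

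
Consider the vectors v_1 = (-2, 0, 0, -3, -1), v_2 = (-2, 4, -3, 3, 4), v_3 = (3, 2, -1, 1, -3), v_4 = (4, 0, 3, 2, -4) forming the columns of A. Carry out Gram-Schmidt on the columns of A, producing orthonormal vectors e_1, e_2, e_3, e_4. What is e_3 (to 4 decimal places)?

v_1 = (-2, 0, 0, -3, -1); ‖v_1‖ = 3.7417, so e_1 = (-0.5345, 0.0000, 0.0000, -0.8018, -0.2673).
e_1·v_2 = (-0.5345)·(-2) + 0.0000·4 + 0.0000·(-3) + (-0.8018)·3 + (-0.2673)·4 = -2.4054.
u_2 = v_2 + 2.4054·e_1 = (-3.2857, 4.0000, -3.0000, 1.0714, 3.3571).
‖u_2‖ = 6.9437, so e_2 = (-0.4732, 0.5761, -0.4320, 0.1543, 0.4835).
e_1·v_3 = (-0.5345)·3 + 0.0000·2 + 0.0000·(-1) + (-0.8018)·1 + (-0.2673)·(-3) = -1.6036; e_2·v_3 = (-0.4732)·3 + 0.5761·2 + (-0.4320)·(-1) + 0.1543·1 + 0.4835·(-3) = -1.1316.
u_3 = v_3 + 1.6036·e_1 + 1.1316·e_2 = (1.6074, 2.6519, -1.4889, -0.1111, -2.8815).
‖u_3‖ = 4.4887, so e_3 = (0.3581, 0.5908, -0.3317, -0.0248, -0.6419).

e_3 = (0.3581, 0.5908, -0.3317, -0.0248, -0.6419)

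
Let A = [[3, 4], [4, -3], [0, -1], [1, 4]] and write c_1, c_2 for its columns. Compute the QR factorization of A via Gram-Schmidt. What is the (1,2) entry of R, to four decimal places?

c_1 = (3, 4, 0, 1); ‖c_1‖ = 5.0990, so q_1 = (0.5883, 0.7845, 0.0000, 0.1961).
r_{12} = q_1·c_2 = 0.7845.

r_{12} = 0.7845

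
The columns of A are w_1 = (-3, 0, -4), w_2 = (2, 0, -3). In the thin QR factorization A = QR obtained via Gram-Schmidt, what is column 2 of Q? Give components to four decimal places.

e_2 = (0.8000, 0.0000, -0.6000)

w_1 = (-3, 0, -4); ‖w_1‖ = 5.0000, so e_1 = (-0.6000, 0.0000, -0.8000).
e_1·w_2 = (-0.6000)·2 + 0.0000·0 + (-0.8000)·(-3) = 1.2000.
u_2 = w_2 − 1.2000·e_1 = (2.7200, 0.0000, -2.0400).
‖u_2‖ = 3.4000, so e_2 = (0.8000, 0.0000, -0.6000).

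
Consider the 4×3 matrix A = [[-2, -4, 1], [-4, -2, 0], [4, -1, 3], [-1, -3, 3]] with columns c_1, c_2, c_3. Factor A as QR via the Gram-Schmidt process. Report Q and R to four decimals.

q_1 = c_1/‖c_1‖ = (-2, -4, 4, -1)/6.0828 = (-0.3288, -0.6576, 0.6576, -0.1644).
r_{12} = q_1·c_2 = 2.4660.
u_2 = c_2 − 2.4660·q_1 = (-3.1892, -0.3784, -2.6216, -2.5946).
‖u_2‖ = 4.8907, so q_2 = (-0.6521, -0.0774, -0.5360, -0.5305).
r_{13} = q_1·c_3 = 1.1508; r_{23} = q_2·c_3 = -3.8518.
u_3 = c_3 − 1.1508·q_1 + 3.8518·q_2 = (-1.1333, 0.4588, 0.1785, 1.1458).
‖u_3‖ = 1.6851, so q_3 = (-0.6726, 0.2722, 0.1059, 0.6799).

Q = [[-0.3288, -0.6521, -0.6726], [-0.6576, -0.0774, 0.2722], [0.6576, -0.5360, 0.1059], [-0.1644, -0.5305, 0.6799]], R = [[6.0828, 2.4660, 1.1508], [0.0000, 4.8907, -3.8518], [0.0000, 0.0000, 1.6851]]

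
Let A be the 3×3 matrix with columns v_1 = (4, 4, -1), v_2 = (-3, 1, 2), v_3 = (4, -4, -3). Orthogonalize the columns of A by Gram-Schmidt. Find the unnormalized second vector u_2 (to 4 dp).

u_2 = (-1.7879, 2.2121, 1.6970)

q_1 = v_1/‖v_1‖ = (4, 4, -1)/5.7446 = (0.6963, 0.6963, -0.1741).
r_{12} = q_1·v_2 = -1.7408.
u_2 = v_2 + 1.7408·q_1 = (-1.7879, 2.2121, 1.6970).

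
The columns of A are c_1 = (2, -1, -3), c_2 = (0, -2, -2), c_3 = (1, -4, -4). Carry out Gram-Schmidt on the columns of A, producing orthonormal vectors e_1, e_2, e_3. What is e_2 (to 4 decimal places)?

c_1 = (2, -1, -3); ‖c_1‖ = 3.7417, so e_1 = (0.5345, -0.2673, -0.8018).
e_1·c_2 = 0.5345·0 + (-0.2673)·(-2) + (-0.8018)·(-2) = 2.1381.
u_2 = c_2 − 2.1381·e_1 = (-1.1429, -1.4286, -0.2857).
‖u_2‖ = 1.8516, so e_2 = (-0.6172, -0.7715, -0.1543).

e_2 = (-0.6172, -0.7715, -0.1543)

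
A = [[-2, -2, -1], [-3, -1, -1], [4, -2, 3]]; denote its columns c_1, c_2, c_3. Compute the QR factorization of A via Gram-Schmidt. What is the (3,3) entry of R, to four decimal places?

r_{33} = 0.6202

c_1 = (-2, -3, 4); ‖c_1‖ = 5.3852, so q_1 = (-0.3714, -0.5571, 0.7428).
q_1·c_2 = (-0.3714)·(-2) + (-0.5571)·(-1) + 0.7428·(-2) = -0.1857.
u_2 = c_2 + 0.1857·q_1 = (-2.0690, -1.1034, -1.8621).
‖u_2‖ = 2.9942, so q_2 = (-0.6910, -0.3685, -0.6219).
q_1·c_3 = (-0.3714)·(-1) + (-0.5571)·(-1) + 0.7428·3 = 3.1568; q_2·c_3 = (-0.6910)·(-1) + (-0.3685)·(-1) + (-0.6219)·3 = -0.8061.
u_3 = c_3 − 3.1568·q_1 + 0.8061·q_2 = (-0.3846, 0.4615, 0.1538).
r_{33} = ‖u_3‖ = 0.6202.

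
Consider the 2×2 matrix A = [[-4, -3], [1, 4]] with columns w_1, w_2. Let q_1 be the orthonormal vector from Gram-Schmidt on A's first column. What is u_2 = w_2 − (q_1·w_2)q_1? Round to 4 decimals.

u_2 = (0.7647, 3.0588)

q_1 = w_1/‖w_1‖ = (-4, 1)/4.1231 = (-0.9701, 0.2425).
r_{12} = q_1·w_2 = 3.8806.
u_2 = w_2 − 3.8806·q_1 = (0.7647, 3.0588).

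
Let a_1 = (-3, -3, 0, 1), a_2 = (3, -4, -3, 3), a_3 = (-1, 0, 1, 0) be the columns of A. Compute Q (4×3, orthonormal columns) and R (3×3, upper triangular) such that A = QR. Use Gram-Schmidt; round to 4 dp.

a_1 = (-3, -3, 0, 1); ‖a_1‖ = 4.3589, so q_1 = (-0.6882, -0.6882, 0.0000, 0.2294).
q_1·a_2 = (-0.6882)·3 + (-0.6882)·(-4) + 0.0000·(-3) + 0.2294·3 = 1.3765.
u_2 = a_2 − 1.3765·q_1 = (3.9474, -3.0526, -3.0000, 2.6842).
‖u_2‖ = 6.4113, so q_2 = (0.6157, -0.4761, -0.4679, 0.4187).
q_1·a_3 = (-0.6882)·(-1) + (-0.6882)·0 + 0.0000·1 + 0.2294·0 = 0.6882; q_2·a_3 = 0.6157·(-1) + (-0.4761)·0 + (-0.4679)·1 + 0.4187·0 = -1.0836.
u_3 = a_3 − 0.6882·q_1 + 1.0836·q_2 = (0.1408, -0.0423, 0.4930, 0.2958).
‖u_3‖ = 0.5934, so q_3 = (0.2374, -0.0712, 0.8307, 0.4984).

Q = [[-0.6882, 0.6157, 0.2374], [-0.6882, -0.4761, -0.0712], [0.0000, -0.4679, 0.8307], [0.2294, 0.4187, 0.4984]], R = [[4.3589, 1.3765, 0.6882], [0.0000, 6.4113, -1.0836], [0.0000, 0.0000, 0.5934]]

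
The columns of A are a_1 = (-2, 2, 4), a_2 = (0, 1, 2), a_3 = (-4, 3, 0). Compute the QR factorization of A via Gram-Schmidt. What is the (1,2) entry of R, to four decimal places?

r_{12} = 2.0412

a_1 = (-2, 2, 4); ‖a_1‖ = 4.8990, so q_1 = (-0.4082, 0.4082, 0.8165).
r_{12} = q_1·a_2 = 2.0412.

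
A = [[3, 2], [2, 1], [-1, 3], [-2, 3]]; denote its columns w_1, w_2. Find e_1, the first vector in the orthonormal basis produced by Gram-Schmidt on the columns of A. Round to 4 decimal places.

w_1 = (3, 2, -1, -2); ‖w_1‖ = 4.2426, so e_1 = (0.7071, 0.4714, -0.2357, -0.4714).

e_1 = (0.7071, 0.4714, -0.2357, -0.4714)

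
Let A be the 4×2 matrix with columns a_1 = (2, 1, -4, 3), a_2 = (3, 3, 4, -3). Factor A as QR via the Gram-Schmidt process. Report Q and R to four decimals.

e_1 = a_1/‖a_1‖ = (2, 1, -4, 3)/5.4772 = (0.3651, 0.1826, -0.7303, 0.5477).
r_{12} = e_1·a_2 = -2.9212.
u_2 = a_2 + 2.9212·e_1 = (4.0667, 3.5333, 1.8667, -1.4000).
‖u_2‖ = 5.8708, so e_2 = (0.6927, 0.6018, 0.3180, -0.2385).

Q = [[0.3651, 0.6927], [0.1826, 0.6018], [-0.7303, 0.3180], [0.5477, -0.2385]], R = [[5.4772, -2.9212], [0.0000, 5.8708]]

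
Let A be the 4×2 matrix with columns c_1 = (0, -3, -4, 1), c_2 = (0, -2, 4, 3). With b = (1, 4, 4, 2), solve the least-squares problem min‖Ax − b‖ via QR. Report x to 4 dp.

x = (-0.9305, 0.2582)

c_1 = (0, -3, -4, 1); ‖c_1‖ = 5.0990, so e_1 = (0.0000, -0.5883, -0.7845, 0.1961).
e_1·c_2 = 0.0000·0 + (-0.5883)·(-2) + (-0.7845)·4 + 0.1961·3 = -1.3728.
u_2 = c_2 + 1.3728·e_1 = (0.0000, -2.8077, 2.9231, 3.2692).
‖u_2‖ = 5.2072, so e_2 = (0.0000, -0.5392, 0.5613, 0.6278).
Qᵀb = (-5.0990, 1.3443).
Back-substitute: x_2 = 1.3443/5.2072 = 0.2582.
x_1 = (-5.0990 + 1.3728·0.2582)/5.0990 = -0.9305.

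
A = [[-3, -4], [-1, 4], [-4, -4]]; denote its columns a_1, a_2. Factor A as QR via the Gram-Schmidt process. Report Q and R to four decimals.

e_1 = a_1/‖a_1‖ = (-3, -1, -4)/5.0990 = (-0.5883, -0.1961, -0.7845).
r_{12} = e_1·a_2 = 4.7068.
u_2 = a_2 − 4.7068·e_1 = (-1.2308, 4.9231, -0.3077).
‖u_2‖ = 5.0839, so e_2 = (-0.2421, 0.9684, -0.0605).

Q = [[-0.5883, -0.2421], [-0.1961, 0.9684], [-0.7845, -0.0605]], R = [[5.0990, 4.7068], [0.0000, 5.0839]]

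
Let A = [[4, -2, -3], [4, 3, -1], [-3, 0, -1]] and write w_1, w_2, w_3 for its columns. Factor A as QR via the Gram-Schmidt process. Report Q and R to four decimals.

q_1 = w_1/‖w_1‖ = (4, 4, -3)/6.4031 = (0.6247, 0.6247, -0.4685).
r_{12} = q_1·w_2 = 0.6247.
u_2 = w_2 − 0.6247·q_1 = (-2.3902, 2.6098, 0.2927).
‖u_2‖ = 3.5510, so q_2 = (-0.6731, 0.7349, 0.0824).
r_{13} = q_1·w_3 = -2.0303; r_{23} = q_2·w_3 = 1.2020.
u_3 = w_3 + 2.0303·q_1 − 1.2020·q_2 = (-0.9226, -0.6151, -2.0503).
‖u_3‖ = 2.3309, so q_3 = (-0.3958, -0.2639, -0.8796).

Q = [[0.6247, -0.6731, -0.3958], [0.6247, 0.7349, -0.2639], [-0.4685, 0.0824, -0.8796]], R = [[6.4031, 0.6247, -2.0303], [0.0000, 3.5510, 1.2020], [0.0000, 0.0000, 2.3309]]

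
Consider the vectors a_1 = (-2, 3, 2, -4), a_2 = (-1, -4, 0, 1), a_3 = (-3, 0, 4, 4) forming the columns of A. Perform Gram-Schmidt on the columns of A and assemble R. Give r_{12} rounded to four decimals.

q_1 = a_1/‖a_1‖ = (-2, 3, 2, -4)/5.7446 = (-0.3482, 0.5222, 0.3482, -0.6963).
r_{12} = q_1·a_2 = -2.4371.

r_{12} = -2.4371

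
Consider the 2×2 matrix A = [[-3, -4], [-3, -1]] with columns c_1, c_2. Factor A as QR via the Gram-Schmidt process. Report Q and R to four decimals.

Q = [[-0.7071, -0.7071], [-0.7071, 0.7071]], R = [[4.2426, 3.5355], [0.0000, 2.1213]]

c_1 = (-3, -3); ‖c_1‖ = 4.2426, so q_1 = (-0.7071, -0.7071).
q_1·c_2 = (-0.7071)·(-4) + (-0.7071)·(-1) = 3.5355.
u_2 = c_2 − 3.5355·q_1 = (-1.5000, 1.5000).
‖u_2‖ = 2.1213, so q_2 = (-0.7071, 0.7071).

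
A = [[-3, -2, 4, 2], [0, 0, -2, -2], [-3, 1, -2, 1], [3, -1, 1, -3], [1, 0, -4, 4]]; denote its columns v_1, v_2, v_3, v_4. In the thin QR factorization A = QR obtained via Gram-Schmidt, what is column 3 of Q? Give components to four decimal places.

e_3 = (-0.0954, -0.4578, -0.2098, -0.0191, -0.8584)

v_1 = (-3, 0, -3, 3, 1); ‖v_1‖ = 5.2915, so e_1 = (-0.5669, 0.0000, -0.5669, 0.5669, 0.1890).
e_1·v_2 = (-0.5669)·(-2) + 0.0000·0 + (-0.5669)·1 + 0.5669·(-1) + 0.1890·0 = 0.0000.
u_2 = v_2 + 0.0000·e_1 = (-2.0000, 0.0000, 1.0000, -1.0000, 0.0000).
‖u_2‖ = 2.4495, so e_2 = (-0.8165, 0.0000, 0.4082, -0.4082, 0.0000).
e_1·v_3 = (-0.5669)·4 + 0.0000·(-2) + (-0.5669)·(-2) + 0.5669·1 + 0.1890·(-4) = -1.3229; e_2·v_3 = (-0.8165)·4 + 0.0000·(-2) + 0.4082·(-2) + (-0.4082)·1 + 0.0000·(-4) = -4.4907.
u_3 = v_3 + 1.3229·e_1 + 4.4907·e_2 = (-0.4167, -2.0000, -0.9167, -0.0833, -3.7500).
‖u_3‖ = 4.3684, so e_3 = (-0.0954, -0.4578, -0.2098, -0.0191, -0.8584).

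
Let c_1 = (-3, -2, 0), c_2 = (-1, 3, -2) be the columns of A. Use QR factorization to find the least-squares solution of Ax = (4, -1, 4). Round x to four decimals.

c_1 = (-3, -2, 0); ‖c_1‖ = 3.6056, so q_1 = (-0.8321, -0.5547, 0.0000).
q_1·c_2 = (-0.8321)·(-1) + (-0.5547)·3 + 0.0000·(-2) = -0.8321.
u_2 = c_2 + 0.8321·q_1 = (-1.6923, 2.5385, -2.0000).
‖u_2‖ = 3.6480, so q_2 = (-0.4639, 0.6959, -0.5482).
Qᵀb = (-2.7735, -4.7445).
Back-substitute: x_2 = -4.7445/3.6480 = -1.3006.
x_1 = (-2.7735 + 0.8321·(-1.3006))/3.6056 = -1.0694.

x = (-1.0694, -1.3006)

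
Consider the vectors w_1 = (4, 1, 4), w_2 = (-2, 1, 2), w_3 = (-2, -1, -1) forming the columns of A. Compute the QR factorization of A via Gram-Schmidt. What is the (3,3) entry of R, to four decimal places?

r_{33} = 0.8137

w_1 = (4, 1, 4); ‖w_1‖ = 5.7446, so q_1 = (0.6963, 0.1741, 0.6963).
q_1·w_2 = 0.6963·(-2) + 0.1741·1 + 0.6963·2 = 0.1741.
u_2 = w_2 − 0.1741·q_1 = (-2.1212, 0.9697, 1.8788).
‖u_2‖ = 2.9949, so q_2 = (-0.7083, 0.3238, 0.6273).
q_1·w_3 = 0.6963·(-2) + 0.1741·(-1) + 0.6963·(-1) = -2.2630; q_2·w_3 = (-0.7083)·(-2) + 0.3238·(-1) + 0.6273·(-1) = 0.4654.
u_3 = w_3 + 2.2630·q_1 − 0.4654·q_2 = (-0.0946, -0.7568, 0.2838).
r_{33} = ‖u_3‖ = 0.8137.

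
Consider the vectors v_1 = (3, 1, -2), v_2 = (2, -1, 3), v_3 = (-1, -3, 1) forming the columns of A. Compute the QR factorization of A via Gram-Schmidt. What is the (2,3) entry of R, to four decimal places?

r_{23} = 0.9187

v_1 = (3, 1, -2); ‖v_1‖ = 3.7417, so q_1 = (0.8018, 0.2673, -0.5345).
q_1·v_2 = 0.8018·2 + 0.2673·(-1) + (-0.5345)·3 = -0.2673.
u_2 = v_2 + 0.2673·q_1 = (2.2143, -0.9286, 2.8571).
‖u_2‖ = 3.7321, so q_2 = (0.5933, -0.2488, 0.7656).
r_{23} = q_2·v_3 = 0.9187.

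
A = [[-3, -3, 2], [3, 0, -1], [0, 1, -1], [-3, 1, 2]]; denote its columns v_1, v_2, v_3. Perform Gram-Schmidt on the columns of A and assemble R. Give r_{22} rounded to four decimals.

v_1 = (-3, 3, 0, -3); ‖v_1‖ = 5.1962, so q_1 = (-0.5774, 0.5774, 0.0000, -0.5774).
q_1·v_2 = (-0.5774)·(-3) + 0.5774·0 + 0.0000·1 + (-0.5774)·1 = 1.1547.
u_2 = v_2 − 1.1547·q_1 = (-2.3333, -0.6667, 1.0000, 1.6667).
r_{22} = ‖u_2‖ = 3.1091.

r_{22} = 3.1091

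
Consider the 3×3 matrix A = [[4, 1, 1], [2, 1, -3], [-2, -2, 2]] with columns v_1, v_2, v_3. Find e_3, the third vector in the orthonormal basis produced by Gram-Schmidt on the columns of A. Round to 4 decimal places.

e_3 = (0.3015, -0.9045, -0.3015)

v_1 = (4, 2, -2); ‖v_1‖ = 4.8990, so e_1 = (0.8165, 0.4082, -0.4082).
e_1·v_2 = 0.8165·1 + 0.4082·1 + (-0.4082)·(-2) = 2.0412.
u_2 = v_2 − 2.0412·e_1 = (-0.6667, 0.1667, -1.1667).
‖u_2‖ = 1.3540, so e_2 = (-0.4924, 0.1231, -0.8616).
e_1·v_3 = 0.8165·1 + 0.4082·(-3) + (-0.4082)·2 = -1.2247; e_2·v_3 = (-0.4924)·1 + 0.1231·(-3) + (-0.8616)·2 = -2.5849.
u_3 = v_3 + 1.2247·e_1 + 2.5849·e_2 = (0.7273, -2.1818, -0.7273).
‖u_3‖ = 2.4121, so e_3 = (0.3015, -0.9045, -0.3015).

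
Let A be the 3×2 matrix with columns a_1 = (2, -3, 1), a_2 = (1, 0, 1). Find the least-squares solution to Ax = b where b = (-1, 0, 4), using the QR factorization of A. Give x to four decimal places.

x = (-0.2632, 1.8947)

e_1 = a_1/‖a_1‖ = (2, -3, 1)/3.7417 = (0.5345, -0.8018, 0.2673).
r_{12} = e_1·a_2 = 0.8018.
u_2 = a_2 − 0.8018·e_1 = (0.5714, 0.6429, 0.7857).
‖u_2‖ = 1.1650, so e_2 = (0.4905, 0.5518, 0.6745).
Qᵀb = (0.5345, 2.2073).
Back-substitute: x_2 = 2.2073/1.1650 = 1.8947.
x_1 = (0.5345 − 0.8018·1.8947)/3.7417 = -0.2632.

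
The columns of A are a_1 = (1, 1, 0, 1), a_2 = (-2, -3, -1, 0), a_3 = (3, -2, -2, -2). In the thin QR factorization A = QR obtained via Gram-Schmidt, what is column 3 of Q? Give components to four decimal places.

q_3 = (0.7379, -0.3495, -0.4272, -0.3884)

a_1 = (1, 1, 0, 1); ‖a_1‖ = 1.7321, so q_1 = (0.5774, 0.5774, 0.0000, 0.5774).
q_1·a_2 = 0.5774·(-2) + 0.5774·(-3) + 0.0000·(-1) + 0.5774·0 = -2.8868.
u_2 = a_2 + 2.8868·q_1 = (-0.3333, -1.3333, -1.0000, 1.6667).
‖u_2‖ = 2.3805, so q_2 = (-0.1400, -0.5601, -0.4201, 0.7001).
q_1·a_3 = 0.5774·3 + 0.5774·(-2) + 0.0000·(-2) + 0.5774·(-2) = -0.5774; q_2·a_3 = (-0.1400)·3 + (-0.5601)·(-2) + (-0.4201)·(-2) + 0.7001·(-2) = 0.1400.
u_3 = a_3 + 0.5774·q_1 − 0.1400·q_2 = (3.3529, -1.5882, -1.9412, -1.7647).
‖u_3‖ = 4.5439, so q_3 = (0.7379, -0.3495, -0.4272, -0.3884).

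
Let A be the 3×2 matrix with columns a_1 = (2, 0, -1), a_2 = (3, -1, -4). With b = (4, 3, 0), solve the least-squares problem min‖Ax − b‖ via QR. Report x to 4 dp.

x = (3.9333, -1.1667)

q_1 = a_1/‖a_1‖ = (2, 0, -1)/2.2361 = (0.8944, 0.0000, -0.4472).
r_{12} = q_1·a_2 = 4.4721.
u_2 = a_2 − 4.4721·q_1 = (-1.0000, -1.0000, -2.0000).
‖u_2‖ = 2.4495, so q_2 = (-0.4082, -0.4082, -0.8165).
Qᵀb = (3.5777, -2.8577).
Back-substitute: x_2 = -2.8577/2.4495 = -1.1667.
x_1 = (3.5777 − 4.4721·(-1.1667))/2.2361 = 3.9333.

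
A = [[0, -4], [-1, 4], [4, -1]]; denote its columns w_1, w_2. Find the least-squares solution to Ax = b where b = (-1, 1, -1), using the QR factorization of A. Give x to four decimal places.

w_1 = (0, -1, 4); ‖w_1‖ = 4.1231, so q_1 = (0.0000, -0.2425, 0.9701).
q_1·w_2 = 0.0000·(-4) + (-0.2425)·4 + 0.9701·(-1) = -1.9403.
u_2 = w_2 + 1.9403·q_1 = (-4.0000, 3.5294, 0.8824).
‖u_2‖ = 5.4070, so q_2 = (-0.7398, 0.6528, 0.1632).
Qᵀb = (-1.2127, 1.2294).
Back-substitute: x_2 = 1.2294/5.4070 = 0.2274.
x_1 = (-1.2127 + 1.9403·0.2274)/4.1231 = -0.1871.

x = (-0.1871, 0.2274)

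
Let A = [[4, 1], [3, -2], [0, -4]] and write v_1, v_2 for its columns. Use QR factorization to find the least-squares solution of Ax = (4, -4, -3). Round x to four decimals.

v_1 = (4, 3, 0); ‖v_1‖ = 5.0000, so q_1 = (0.8000, 0.6000, 0.0000).
q_1·v_2 = 0.8000·1 + 0.6000·(-2) + 0.0000·(-4) = -0.4000.
u_2 = v_2 + 0.4000·q_1 = (1.3200, -1.7600, -4.0000).
‖u_2‖ = 4.5651, so q_2 = (0.2892, -0.3855, -0.8762).
Qᵀb = (0.8000, 5.3274).
Back-substitute: x_2 = 5.3274/4.5651 = 1.1670.
x_1 = (0.8000 + 0.4000·1.1670)/5.0000 = 0.2534.

x = (0.2534, 1.1670)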